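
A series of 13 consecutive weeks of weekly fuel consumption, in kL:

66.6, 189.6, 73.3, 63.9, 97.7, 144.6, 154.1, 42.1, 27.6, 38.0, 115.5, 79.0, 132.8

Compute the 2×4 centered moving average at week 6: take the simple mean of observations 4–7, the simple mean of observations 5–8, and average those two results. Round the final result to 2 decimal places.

112.35

Sum over 4–7: 63.9 + 97.7 + 144.6 + 154.1 = 460.3
Sum over 5–8: 97.7 + 144.6 + 154.1 + 42.1 = 438.5
CMA at t=6 = (460.3 + 438.5) / (2·4) = 898.8 / 8 = 112.35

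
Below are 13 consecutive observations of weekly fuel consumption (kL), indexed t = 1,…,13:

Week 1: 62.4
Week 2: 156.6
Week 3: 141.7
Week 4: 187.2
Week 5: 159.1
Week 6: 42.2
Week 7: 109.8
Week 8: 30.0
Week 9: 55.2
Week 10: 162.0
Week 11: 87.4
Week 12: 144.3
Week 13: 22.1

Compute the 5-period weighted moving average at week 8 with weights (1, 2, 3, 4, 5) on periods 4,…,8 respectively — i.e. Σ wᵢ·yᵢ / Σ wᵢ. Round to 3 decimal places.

81.413

Weighted sum: 1·187.2 + 2·159.1 + 3·42.2 + 4·109.8 + 5·30.0 = 187.2 + 318.2 + 126.6 + 439.2 + 150.0 = 1221.2
Weight total: 1 + 2 + 3 + 4 + 5 = 15
WMA = 1221.2 / 15 = 81.413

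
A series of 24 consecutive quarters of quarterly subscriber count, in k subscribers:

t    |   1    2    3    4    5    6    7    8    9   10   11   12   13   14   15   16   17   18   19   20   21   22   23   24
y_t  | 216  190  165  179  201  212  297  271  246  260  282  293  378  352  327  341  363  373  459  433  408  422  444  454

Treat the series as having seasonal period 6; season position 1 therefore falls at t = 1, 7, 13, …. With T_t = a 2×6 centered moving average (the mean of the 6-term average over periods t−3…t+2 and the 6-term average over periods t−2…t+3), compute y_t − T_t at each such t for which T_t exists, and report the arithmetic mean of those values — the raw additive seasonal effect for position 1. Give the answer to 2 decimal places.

Season position 1 occurs at t = 7, 13, 19 (where T_t is defined).
t=7: T_7 = 241.0833; y_7 − T_7 = 297 − 241.0833 = 55.9167
t=13: T_13 = 322.0833; y_13 − T_13 = 378 − 322.0833 = 55.9167
t=19: T_19 = 402.9167; y_19 − T_19 = 459 − 402.9167 = 56.0833
Mean deviation: (55.9167 + 55.9167 + 56.0833) / 3 = 55.97

55.97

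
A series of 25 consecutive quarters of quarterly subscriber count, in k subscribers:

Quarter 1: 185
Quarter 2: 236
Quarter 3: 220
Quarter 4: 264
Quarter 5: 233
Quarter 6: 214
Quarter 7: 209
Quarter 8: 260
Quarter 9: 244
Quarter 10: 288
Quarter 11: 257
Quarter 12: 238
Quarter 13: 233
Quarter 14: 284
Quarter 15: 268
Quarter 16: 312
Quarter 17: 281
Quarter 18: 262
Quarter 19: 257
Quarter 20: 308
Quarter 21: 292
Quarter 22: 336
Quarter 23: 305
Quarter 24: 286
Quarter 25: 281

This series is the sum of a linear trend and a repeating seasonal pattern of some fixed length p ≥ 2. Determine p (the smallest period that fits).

6

First differences y_{t+1} − y_t: 51, -16, 44, -31, -19, -5, 51, -16, 44, -31, -19, -5, 51, -16, …
The difference pattern repeats every 6 terms and not for any smaller step, so p = 6.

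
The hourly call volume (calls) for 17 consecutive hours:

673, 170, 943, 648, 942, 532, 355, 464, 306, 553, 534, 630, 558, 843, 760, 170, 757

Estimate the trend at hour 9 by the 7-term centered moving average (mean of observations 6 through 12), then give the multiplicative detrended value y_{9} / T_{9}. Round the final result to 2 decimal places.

Trend T_9 = (532 + 355 + 464 + 306 + 553 + 534 + 630) / 7 = 3374/7 = 482.0000
Ratio to trend: 306 / 482.0000 = 0.63

0.63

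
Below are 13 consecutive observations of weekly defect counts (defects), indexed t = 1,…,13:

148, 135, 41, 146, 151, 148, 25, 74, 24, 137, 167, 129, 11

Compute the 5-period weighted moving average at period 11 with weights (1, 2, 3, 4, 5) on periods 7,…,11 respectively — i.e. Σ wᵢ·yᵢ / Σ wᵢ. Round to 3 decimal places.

108.533

Weighted sum: 1·25 + 2·74 + 3·24 + 4·137 + 5·167 = 25 + 148 + 72 + 548 + 835 = 1628
Weight total: 1 + 2 + 3 + 4 + 5 = 15
WMA = 1628 / 15 = 108.533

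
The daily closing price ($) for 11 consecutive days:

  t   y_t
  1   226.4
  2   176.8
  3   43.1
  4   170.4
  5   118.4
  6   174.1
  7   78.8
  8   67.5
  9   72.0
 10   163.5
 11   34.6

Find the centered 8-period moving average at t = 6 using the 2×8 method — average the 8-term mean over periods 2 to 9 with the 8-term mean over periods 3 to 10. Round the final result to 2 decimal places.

111.81

Sum over 2–9: 176.8 + 43.1 + 170.4 + 118.4 + 174.1 + 78.8 + 67.5 + 72.0 = 901.1
Sum over 3–10: 43.1 + 170.4 + 118.4 + 174.1 + 78.8 + 67.5 + 72.0 + 163.5 = 887.8
CMA at t=6 = (901.1 + 887.8) / (2·8) = 1788.9 / 16 = 111.81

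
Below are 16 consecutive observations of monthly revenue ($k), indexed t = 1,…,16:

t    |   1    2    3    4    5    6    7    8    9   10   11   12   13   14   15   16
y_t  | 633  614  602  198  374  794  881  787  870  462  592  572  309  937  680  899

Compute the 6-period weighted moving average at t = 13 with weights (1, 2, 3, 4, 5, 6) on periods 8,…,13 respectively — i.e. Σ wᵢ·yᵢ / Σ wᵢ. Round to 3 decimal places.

Weighted sum: 1·787 + 2·870 + 3·462 + 4·592 + 5·572 + 6·309 = 787 + 1740 + 1386 + 2368 + 2860 + 1854 = 10995
Weight total: 1 + 2 + 3 + 4 + 5 + 6 = 21
WMA = 10995 / 21 = 523.571

523.571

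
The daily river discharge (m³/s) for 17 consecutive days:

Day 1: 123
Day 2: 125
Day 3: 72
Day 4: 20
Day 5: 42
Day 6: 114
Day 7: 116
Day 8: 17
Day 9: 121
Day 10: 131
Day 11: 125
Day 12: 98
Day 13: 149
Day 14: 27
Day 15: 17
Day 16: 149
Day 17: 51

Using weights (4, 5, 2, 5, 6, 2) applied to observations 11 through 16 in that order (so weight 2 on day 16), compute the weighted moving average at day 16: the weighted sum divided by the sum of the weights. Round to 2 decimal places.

Weighted sum: 4·125 + 5·98 + 2·149 + 5·27 + 6·17 + 2·149 = 500 + 490 + 298 + 135 + 102 + 298 = 1823
Weight total: 4 + 5 + 2 + 5 + 6 + 2 = 24
WMA = 1823 / 24 = 75.96

75.96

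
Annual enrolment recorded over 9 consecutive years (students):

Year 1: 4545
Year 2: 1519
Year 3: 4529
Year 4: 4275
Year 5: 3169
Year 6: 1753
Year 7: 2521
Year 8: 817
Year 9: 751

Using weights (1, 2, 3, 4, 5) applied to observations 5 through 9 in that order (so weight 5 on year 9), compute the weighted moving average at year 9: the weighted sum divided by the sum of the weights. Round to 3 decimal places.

Weighted sum: 1·3169 + 2·1753 + 3·2521 + 4·817 + 5·751 = 3169 + 3506 + 7563 + 3268 + 3755 = 21261
Weight total: 1 + 2 + 3 + 4 + 5 = 15
WMA = 21261 / 15 = 1417.400

1417.400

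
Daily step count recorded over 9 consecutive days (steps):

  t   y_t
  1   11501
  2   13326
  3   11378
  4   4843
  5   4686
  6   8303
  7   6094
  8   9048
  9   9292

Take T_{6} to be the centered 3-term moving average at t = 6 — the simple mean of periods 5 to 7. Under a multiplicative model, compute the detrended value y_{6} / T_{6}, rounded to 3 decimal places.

1.305

Trend T_6 = (4686 + 8303 + 6094) / 3 = 19083/3 = 6361.00000
Ratio to trend: 8303 / 6361.00000 = 1.305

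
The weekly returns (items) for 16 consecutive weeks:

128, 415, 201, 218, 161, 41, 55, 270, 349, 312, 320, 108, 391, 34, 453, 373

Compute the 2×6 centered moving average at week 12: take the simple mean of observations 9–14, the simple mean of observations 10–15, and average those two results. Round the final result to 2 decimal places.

261.00

Sum over 9–14: 349 + 312 + 320 + 108 + 391 + 34 = 1514
Sum over 10–15: 312 + 320 + 108 + 391 + 34 + 453 = 1618
CMA at t=12 = (1514 + 1618) / (2·6) = 3132 / 12 = 261.00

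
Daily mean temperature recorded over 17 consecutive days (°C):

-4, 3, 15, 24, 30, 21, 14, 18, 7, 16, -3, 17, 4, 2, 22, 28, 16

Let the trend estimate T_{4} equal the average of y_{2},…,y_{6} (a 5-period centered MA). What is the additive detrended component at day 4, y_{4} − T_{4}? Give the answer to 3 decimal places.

5.400

Trend T_4 = (3 + 15 + 24 + 30 + 21) / 5 = 93/5 = 18.60000
Detrended value: 24 − 18.60000 = 5.400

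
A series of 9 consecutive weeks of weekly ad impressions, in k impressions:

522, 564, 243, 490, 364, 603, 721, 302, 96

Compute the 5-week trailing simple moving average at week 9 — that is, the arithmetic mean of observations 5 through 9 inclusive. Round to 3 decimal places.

Sum of periods 5–9: 364 + 603 + 721 + 302 + 96 = 2086
Divide by 5: 2086 / 5 = 417.200

417.200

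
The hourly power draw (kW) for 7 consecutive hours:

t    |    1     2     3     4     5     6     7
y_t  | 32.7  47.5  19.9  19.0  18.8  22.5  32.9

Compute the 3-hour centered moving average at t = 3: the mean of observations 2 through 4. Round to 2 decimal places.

Sum of periods 2–4: 47.5 + 19.9 + 19.0 = 86.4
Divide by 3: 86.4 / 3 = 28.80

28.80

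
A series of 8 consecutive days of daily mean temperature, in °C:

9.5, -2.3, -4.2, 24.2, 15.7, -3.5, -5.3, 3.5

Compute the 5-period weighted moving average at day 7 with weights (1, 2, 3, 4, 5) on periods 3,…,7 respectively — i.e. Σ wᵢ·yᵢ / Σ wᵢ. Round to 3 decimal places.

Weighted sum: 1·-4.2 + 2·24.2 + 3·15.7 + 4·-3.5 + 5·-5.3 = -4.2 + 48.4 + 47.1 + -14.0 + -26.5 = 50.8
Weight total: 1 + 2 + 3 + 4 + 5 = 15
WMA = 50.8 / 15 = 3.387

3.387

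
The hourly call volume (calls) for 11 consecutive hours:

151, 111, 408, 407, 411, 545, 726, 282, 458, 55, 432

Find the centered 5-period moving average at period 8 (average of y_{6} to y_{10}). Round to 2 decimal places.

Sum of periods 6–10: 545 + 726 + 282 + 458 + 55 = 2066
Divide by 5: 2066 / 5 = 413.20

413.20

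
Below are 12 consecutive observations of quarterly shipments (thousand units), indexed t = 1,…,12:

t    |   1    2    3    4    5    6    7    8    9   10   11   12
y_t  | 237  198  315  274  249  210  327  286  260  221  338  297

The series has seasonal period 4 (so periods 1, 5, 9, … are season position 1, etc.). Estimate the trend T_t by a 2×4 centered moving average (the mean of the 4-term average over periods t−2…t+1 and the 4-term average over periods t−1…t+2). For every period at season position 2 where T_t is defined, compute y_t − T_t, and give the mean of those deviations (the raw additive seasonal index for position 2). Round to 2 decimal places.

Season position 2 occurs at t = 6, 10 (where T_t is defined).
t=6: T_6 = 266.5000; y_6 − T_6 = 210 − 266.5000 = -56.5000
t=10: T_10 = 277.6250; y_10 − T_10 = 221 − 277.6250 = -56.6250
Mean deviation: (-56.5000 + -56.6250) / 2 = -56.56

-56.56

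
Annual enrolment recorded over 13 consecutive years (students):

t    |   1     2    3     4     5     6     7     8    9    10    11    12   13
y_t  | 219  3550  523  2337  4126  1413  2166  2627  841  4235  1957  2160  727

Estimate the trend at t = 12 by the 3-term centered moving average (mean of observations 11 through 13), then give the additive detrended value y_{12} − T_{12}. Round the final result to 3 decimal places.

Trend T_12 = (1957 + 2160 + 727) / 3 = 4844/3 = 1614.66667
Detrended value: 2160 − 1614.66667 = 545.333

545.333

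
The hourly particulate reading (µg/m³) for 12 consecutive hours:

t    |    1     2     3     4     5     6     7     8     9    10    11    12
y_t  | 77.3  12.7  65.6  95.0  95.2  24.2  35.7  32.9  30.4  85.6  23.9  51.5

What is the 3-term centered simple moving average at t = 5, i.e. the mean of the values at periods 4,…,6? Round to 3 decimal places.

71.467

Sum of periods 4–6: 95.0 + 95.2 + 24.2 = 214.4
Divide by 3: 214.4 / 3 = 71.467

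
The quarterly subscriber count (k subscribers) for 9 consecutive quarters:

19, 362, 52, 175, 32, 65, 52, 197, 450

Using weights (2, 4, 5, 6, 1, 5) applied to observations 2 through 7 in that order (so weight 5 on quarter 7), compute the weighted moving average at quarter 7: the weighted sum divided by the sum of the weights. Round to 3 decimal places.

101.043

Weighted sum: 2·362 + 4·52 + 5·175 + 6·32 + 1·65 + 5·52 = 724 + 208 + 875 + 192 + 65 + 260 = 2324
Weight total: 2 + 4 + 5 + 6 + 1 + 5 = 23
WMA = 2324 / 23 = 101.043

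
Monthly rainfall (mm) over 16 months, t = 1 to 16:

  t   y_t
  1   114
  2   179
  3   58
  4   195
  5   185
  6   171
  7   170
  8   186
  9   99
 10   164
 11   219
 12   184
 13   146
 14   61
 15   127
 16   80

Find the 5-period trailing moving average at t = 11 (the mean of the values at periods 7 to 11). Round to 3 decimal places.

Sum of periods 7–11: 170 + 186 + 99 + 164 + 219 = 838
Divide by 5: 838 / 5 = 167.600

167.600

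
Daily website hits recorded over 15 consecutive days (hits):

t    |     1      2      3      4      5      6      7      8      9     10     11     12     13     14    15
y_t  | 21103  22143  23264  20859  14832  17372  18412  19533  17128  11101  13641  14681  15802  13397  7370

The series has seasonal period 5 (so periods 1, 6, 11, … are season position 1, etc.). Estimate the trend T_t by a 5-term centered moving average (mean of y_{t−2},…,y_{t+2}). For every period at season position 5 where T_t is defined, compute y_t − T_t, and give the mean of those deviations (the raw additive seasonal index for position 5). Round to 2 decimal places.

Season position 5 occurs at t = 5, 10 (where T_t is defined).
t=5: T_5 = 18947.8000; y_5 − T_5 = 14832 − 18947.8000 = -4115.8000
t=10: T_10 = 15216.8000; y_10 − T_10 = 11101 − 15216.8000 = -4115.8000
Mean deviation: (-4115.8000 + -4115.8000) / 2 = -4115.80

-4115.80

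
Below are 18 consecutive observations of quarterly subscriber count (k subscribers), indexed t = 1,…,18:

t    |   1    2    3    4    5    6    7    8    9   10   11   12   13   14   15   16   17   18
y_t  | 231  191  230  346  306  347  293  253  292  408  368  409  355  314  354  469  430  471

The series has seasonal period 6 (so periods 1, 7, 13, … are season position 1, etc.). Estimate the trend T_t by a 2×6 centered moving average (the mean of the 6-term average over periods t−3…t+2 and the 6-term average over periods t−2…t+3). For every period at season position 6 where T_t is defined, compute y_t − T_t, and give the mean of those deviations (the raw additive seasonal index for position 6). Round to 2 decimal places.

Season position 6 occurs at t = 6, 12 (where T_t is defined).
t=6: T_6 = 301.0000; y_6 − T_6 = 347 − 301.0000 = 46.0000
t=12: T_12 = 362.8333; y_12 − T_12 = 409 − 362.8333 = 46.1667
Mean deviation: (46.0000 + 46.1667) / 2 = 46.08

46.08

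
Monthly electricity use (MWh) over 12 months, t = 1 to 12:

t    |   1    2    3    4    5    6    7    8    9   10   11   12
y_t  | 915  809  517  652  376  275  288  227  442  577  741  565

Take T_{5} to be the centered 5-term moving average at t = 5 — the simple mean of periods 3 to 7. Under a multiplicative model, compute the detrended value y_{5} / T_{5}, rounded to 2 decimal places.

0.89

Trend T_5 = (517 + 652 + 376 + 275 + 288) / 5 = 2108/5 = 421.6000
Ratio to trend: 376 / 421.6000 = 0.89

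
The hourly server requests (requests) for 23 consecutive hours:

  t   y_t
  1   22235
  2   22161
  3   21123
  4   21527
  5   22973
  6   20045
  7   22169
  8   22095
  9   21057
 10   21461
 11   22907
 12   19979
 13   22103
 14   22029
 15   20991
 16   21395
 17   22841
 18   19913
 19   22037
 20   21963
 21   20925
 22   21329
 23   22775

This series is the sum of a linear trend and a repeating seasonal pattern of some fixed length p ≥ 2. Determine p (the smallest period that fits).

6

First differences y_{t+1} − y_t: -74, -1038, 404, 1446, -2928, 2124, -74, -1038, 404, 1446, -2928, 2124, -74, -1038, …
The difference pattern repeats every 6 terms and not for any smaller step, so p = 6.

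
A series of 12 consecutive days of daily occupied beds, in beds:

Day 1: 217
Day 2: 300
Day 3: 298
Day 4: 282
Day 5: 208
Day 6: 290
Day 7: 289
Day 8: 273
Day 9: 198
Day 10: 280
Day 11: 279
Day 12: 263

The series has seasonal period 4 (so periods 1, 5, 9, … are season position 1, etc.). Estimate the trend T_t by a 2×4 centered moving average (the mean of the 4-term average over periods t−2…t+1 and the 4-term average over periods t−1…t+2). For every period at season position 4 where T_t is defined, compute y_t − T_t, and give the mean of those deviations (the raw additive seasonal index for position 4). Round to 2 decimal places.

11.50

Season position 4 occurs at t = 4, 8 (where T_t is defined).
t=4: T_4 = 270.7500; y_4 − T_4 = 282 − 270.7500 = 11.2500
t=8: T_8 = 261.2500; y_8 − T_8 = 273 − 261.2500 = 11.7500
Mean deviation: (11.2500 + 11.7500) / 2 = 11.50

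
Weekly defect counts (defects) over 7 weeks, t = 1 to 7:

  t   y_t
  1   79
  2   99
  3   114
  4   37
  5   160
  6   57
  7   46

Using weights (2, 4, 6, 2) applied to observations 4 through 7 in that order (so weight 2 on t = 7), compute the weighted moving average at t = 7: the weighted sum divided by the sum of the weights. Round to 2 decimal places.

Weighted sum: 2·37 + 4·160 + 6·57 + 2·46 = 74 + 640 + 342 + 92 = 1148
Weight total: 2 + 4 + 6 + 2 = 14
WMA = 1148 / 14 = 82.00

82.00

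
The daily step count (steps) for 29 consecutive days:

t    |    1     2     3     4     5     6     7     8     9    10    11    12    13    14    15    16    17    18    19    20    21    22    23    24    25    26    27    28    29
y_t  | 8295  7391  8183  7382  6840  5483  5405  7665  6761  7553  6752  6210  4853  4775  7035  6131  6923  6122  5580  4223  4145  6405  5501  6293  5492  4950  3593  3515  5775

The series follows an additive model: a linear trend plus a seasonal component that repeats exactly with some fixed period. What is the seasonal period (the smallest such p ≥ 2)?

7

First differences y_{t+1} − y_t: -904, 792, -801, -542, -1357, -78, 2260, -904, 792, -801, -542, -1357, -78, 2260, -904, 792, …
The difference pattern repeats every 7 terms and not for any smaller step, so p = 7.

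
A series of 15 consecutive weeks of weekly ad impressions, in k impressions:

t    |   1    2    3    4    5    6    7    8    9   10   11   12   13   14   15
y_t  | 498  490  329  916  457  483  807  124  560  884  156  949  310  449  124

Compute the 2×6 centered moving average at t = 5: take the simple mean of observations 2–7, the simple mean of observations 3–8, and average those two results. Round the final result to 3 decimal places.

549.833

Sum over 2–7: 490 + 329 + 916 + 457 + 483 + 807 = 3482
Sum over 3–8: 329 + 916 + 457 + 483 + 807 + 124 = 3116
CMA at t=5 = (3482 + 3116) / (2·6) = 6598 / 12 = 549.833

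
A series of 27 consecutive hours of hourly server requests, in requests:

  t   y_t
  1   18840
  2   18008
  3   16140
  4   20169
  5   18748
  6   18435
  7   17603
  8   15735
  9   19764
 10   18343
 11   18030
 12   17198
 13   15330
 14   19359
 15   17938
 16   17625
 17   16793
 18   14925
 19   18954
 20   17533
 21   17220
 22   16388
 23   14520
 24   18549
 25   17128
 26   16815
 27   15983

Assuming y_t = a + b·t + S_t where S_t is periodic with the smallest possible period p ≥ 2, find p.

5

First differences y_{t+1} − y_t: -832, -1868, 4029, -1421, -313, -832, -1868, 4029, -1421, -313, -832, -1868, …
The difference pattern repeats every 5 terms and not for any smaller step, so p = 5.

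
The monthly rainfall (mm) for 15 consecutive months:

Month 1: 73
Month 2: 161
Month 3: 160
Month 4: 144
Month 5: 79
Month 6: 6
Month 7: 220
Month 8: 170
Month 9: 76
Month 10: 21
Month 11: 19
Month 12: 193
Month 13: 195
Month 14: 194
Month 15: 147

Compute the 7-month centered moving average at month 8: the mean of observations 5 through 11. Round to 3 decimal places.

Sum of periods 5–11: 79 + 6 + 220 + 170 + 76 + 21 + 19 = 591
Divide by 7: 591 / 7 = 84.429

84.429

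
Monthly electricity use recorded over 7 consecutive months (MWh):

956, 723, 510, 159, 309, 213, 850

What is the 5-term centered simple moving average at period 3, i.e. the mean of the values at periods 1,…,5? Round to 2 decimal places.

Sum of periods 1–5: 956 + 723 + 510 + 159 + 309 = 2657
Divide by 5: 2657 / 5 = 531.40

531.40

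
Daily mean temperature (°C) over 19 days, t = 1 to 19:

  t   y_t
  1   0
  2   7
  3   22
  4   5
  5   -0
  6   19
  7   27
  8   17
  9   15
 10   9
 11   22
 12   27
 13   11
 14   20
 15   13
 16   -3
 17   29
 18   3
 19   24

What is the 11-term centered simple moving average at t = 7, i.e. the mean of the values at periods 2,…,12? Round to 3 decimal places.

15.455

Sum of periods 2–12: 7 + 22 + 5 + (-0) + 19 + 27 + 17 + 15 + 9 + 22 + 27 = 170
Divide by 11: 170 / 11 = 15.455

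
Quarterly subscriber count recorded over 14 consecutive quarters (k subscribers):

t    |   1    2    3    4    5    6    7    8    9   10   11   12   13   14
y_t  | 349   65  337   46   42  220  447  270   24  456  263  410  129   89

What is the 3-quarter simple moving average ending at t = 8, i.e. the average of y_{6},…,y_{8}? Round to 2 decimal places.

Sum of periods 6–8: 220 + 447 + 270 = 937
Divide by 3: 937 / 3 = 312.33

312.33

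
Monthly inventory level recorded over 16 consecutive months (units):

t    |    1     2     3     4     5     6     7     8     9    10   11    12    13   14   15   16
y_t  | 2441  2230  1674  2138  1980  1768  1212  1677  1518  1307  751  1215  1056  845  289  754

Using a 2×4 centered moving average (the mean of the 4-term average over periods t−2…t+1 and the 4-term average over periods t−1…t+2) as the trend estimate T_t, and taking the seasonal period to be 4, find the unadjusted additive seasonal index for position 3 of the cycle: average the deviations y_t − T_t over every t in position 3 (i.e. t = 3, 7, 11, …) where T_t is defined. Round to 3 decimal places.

-389.208

Season position 3 occurs at t = 3, 7, 11 (where T_t is defined).
t=3: T_3 = 2063.12500; y_3 − T_3 = 1674 − 2063.12500 = -389.12500
t=7: T_7 = 1601.50000; y_7 − T_7 = 1212 − 1601.50000 = -389.50000
t=11: T_11 = 1140.00000; y_11 − T_11 = 751 − 1140.00000 = -389.00000
Mean deviation: (-389.12500 + -389.50000 + -389.00000) / 3 = -389.208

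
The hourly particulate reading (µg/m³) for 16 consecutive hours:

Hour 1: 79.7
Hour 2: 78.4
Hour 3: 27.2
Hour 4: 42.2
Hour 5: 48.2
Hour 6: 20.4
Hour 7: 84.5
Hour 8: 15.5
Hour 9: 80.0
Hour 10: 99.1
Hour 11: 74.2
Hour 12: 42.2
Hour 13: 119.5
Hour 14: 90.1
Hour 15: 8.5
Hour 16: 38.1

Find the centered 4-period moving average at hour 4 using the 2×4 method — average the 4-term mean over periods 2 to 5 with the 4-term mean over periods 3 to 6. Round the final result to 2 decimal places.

Sum over 2–5: 78.4 + 27.2 + 42.2 + 48.2 = 196.0
Sum over 3–6: 27.2 + 42.2 + 48.2 + 20.4 = 138.0
CMA at t=4 = (196.0 + 138.0) / (2·4) = 334.0 / 8 = 41.75

41.75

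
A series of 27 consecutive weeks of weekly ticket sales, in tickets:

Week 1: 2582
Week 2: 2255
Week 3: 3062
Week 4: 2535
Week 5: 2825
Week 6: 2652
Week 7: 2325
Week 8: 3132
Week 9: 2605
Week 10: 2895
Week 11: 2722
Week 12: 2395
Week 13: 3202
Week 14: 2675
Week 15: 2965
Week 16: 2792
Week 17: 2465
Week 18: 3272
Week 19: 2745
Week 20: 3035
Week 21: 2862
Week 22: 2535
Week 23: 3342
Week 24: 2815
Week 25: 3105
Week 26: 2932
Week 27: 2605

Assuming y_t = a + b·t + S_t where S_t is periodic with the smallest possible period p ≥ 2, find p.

5

First differences y_{t+1} − y_t: -327, 807, -527, 290, -173, -327, 807, -527, 290, -173, -327, 807, …
The difference pattern repeats every 5 terms and not for any smaller step, so p = 5.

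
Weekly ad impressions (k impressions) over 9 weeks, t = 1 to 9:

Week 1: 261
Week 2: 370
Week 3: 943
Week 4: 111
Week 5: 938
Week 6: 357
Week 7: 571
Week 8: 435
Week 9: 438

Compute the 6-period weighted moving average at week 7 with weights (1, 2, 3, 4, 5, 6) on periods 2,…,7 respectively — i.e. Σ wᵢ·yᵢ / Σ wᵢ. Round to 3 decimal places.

Weighted sum: 1·370 + 2·943 + 3·111 + 4·938 + 5·357 + 6·571 = 370 + 1886 + 333 + 3752 + 1785 + 3426 = 11552
Weight total: 1 + 2 + 3 + 4 + 5 + 6 = 21
WMA = 11552 / 21 = 550.095

550.095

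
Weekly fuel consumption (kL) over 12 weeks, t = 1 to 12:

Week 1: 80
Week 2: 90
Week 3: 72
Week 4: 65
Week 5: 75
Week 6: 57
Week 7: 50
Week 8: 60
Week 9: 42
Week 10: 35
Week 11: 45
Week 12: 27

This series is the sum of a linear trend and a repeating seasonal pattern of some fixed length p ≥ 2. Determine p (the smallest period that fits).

3

First differences y_{t+1} − y_t: 10, -18, -7, 10, -18, -7, 10, -18, …
The difference pattern repeats every 3 terms and not for any smaller step, so p = 3.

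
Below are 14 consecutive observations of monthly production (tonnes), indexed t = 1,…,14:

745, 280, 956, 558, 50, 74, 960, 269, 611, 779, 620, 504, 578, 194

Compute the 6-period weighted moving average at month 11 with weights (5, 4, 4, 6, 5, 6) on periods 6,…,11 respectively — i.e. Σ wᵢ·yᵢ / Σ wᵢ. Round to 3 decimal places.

Weighted sum: 5·74 + 4·960 + 4·269 + 6·611 + 5·779 + 6·620 = 370 + 3840 + 1076 + 3666 + 3895 + 3720 = 16567
Weight total: 5 + 4 + 4 + 6 + 5 + 6 = 30
WMA = 16567 / 30 = 552.233

552.233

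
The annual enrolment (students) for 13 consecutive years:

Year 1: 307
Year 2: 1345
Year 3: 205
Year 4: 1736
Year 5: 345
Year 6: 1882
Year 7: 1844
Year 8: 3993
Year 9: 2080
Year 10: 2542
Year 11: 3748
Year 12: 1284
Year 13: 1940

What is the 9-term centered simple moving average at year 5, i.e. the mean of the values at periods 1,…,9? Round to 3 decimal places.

Sum of periods 1–9: 307 + 1345 + 205 + 1736 + 345 + 1882 + 1844 + 3993 + 2080 = 13737
Divide by 9: 13737 / 9 = 1526.333

1526.333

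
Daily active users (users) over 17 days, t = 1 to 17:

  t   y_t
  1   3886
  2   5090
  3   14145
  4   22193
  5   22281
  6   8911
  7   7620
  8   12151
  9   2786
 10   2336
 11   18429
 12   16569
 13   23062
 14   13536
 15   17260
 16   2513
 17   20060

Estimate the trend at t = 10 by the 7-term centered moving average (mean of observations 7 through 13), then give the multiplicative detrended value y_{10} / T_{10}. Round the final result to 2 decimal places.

0.20

Trend T_10 = (7620 + 12151 + 2786 + 2336 + 18429 + 16569 + 23062) / 7 = 82953/7 = 11850.4286
Ratio to trend: 2336 / 11850.4286 = 0.20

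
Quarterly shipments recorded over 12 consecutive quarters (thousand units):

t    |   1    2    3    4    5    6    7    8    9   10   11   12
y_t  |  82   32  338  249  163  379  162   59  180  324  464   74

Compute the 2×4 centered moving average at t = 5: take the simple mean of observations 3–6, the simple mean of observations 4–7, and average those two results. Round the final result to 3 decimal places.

Sum over 3–6: 338 + 249 + 163 + 379 = 1129
Sum over 4–7: 249 + 163 + 379 + 162 = 953
CMA at t=5 = (1129 + 953) / (2·4) = 2082 / 8 = 260.250

260.250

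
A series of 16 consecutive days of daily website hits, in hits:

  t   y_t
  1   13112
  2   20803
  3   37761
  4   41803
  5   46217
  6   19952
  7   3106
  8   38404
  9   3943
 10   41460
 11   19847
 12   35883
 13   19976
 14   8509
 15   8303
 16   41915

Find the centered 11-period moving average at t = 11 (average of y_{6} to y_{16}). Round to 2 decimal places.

21936.18

Sum of periods 6–16: 19952 + 3106 + 38404 + 3943 + 41460 + 19847 + 35883 + 19976 + 8509 + 8303 + 41915 = 241298
Divide by 11: 241298 / 11 = 21936.18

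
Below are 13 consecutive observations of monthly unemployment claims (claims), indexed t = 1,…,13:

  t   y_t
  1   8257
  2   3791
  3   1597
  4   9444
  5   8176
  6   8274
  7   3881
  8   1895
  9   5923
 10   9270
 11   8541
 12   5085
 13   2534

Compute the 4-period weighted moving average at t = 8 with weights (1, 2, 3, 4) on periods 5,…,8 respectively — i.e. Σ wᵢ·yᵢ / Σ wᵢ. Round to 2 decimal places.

Weighted sum: 1·8176 + 2·8274 + 3·3881 + 4·1895 = 8176 + 16548 + 11643 + 7580 = 43947
Weight total: 1 + 2 + 3 + 4 = 10
WMA = 43947 / 10 = 4394.70

4394.70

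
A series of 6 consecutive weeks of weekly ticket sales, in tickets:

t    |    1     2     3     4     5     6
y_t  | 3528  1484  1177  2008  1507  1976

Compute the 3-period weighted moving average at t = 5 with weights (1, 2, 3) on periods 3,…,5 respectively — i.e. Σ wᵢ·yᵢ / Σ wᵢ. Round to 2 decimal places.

Weighted sum: 1·1177 + 2·2008 + 3·1507 = 1177 + 4016 + 4521 = 9714
Weight total: 1 + 2 + 3 = 6
WMA = 9714 / 6 = 1619.00

1619.00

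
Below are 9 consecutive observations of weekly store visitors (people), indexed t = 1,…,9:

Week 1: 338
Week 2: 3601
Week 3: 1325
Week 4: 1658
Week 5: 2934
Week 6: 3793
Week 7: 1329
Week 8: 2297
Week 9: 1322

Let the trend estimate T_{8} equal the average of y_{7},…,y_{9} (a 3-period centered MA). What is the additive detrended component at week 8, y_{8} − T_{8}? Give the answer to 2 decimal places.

Trend T_8 = (1329 + 2297 + 1322) / 3 = 4948/3 = 1649.3333
Detrended value: 2297 − 1649.3333 = 647.67

647.67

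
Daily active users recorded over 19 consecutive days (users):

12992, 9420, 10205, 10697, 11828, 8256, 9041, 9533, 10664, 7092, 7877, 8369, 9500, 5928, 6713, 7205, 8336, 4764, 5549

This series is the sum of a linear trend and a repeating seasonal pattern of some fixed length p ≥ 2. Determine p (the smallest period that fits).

4

First differences y_{t+1} − y_t: -3572, 785, 492, 1131, -3572, 785, 492, 1131, -3572, 785, …
The difference pattern repeats every 4 terms and not for any smaller step, so p = 4.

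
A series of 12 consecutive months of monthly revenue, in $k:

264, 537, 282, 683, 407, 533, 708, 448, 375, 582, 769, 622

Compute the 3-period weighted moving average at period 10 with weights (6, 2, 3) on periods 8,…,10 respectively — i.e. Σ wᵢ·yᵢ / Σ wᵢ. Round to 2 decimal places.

471.27

Weighted sum: 6·448 + 2·375 + 3·582 = 2688 + 750 + 1746 = 5184
Weight total: 6 + 2 + 3 = 11
WMA = 5184 / 11 = 471.27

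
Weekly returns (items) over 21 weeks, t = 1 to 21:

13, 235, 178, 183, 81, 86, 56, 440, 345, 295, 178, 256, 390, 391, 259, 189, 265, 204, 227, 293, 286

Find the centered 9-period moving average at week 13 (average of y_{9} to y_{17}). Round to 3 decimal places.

Sum of periods 9–17: 345 + 295 + 178 + 256 + 390 + 391 + 259 + 189 + 265 = 2568
Divide by 9: 2568 / 9 = 285.333

285.333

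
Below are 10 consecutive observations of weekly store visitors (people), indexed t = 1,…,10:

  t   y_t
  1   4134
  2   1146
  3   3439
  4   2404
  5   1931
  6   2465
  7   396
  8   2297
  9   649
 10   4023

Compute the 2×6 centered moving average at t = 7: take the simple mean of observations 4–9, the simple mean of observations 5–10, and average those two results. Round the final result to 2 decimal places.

1825.25

Sum over 4–9: 2404 + 1931 + 2465 + 396 + 2297 + 649 = 10142
Sum over 5–10: 1931 + 2465 + 396 + 2297 + 649 + 4023 = 11761
CMA at t=7 = (10142 + 11761) / (2·6) = 21903 / 12 = 1825.25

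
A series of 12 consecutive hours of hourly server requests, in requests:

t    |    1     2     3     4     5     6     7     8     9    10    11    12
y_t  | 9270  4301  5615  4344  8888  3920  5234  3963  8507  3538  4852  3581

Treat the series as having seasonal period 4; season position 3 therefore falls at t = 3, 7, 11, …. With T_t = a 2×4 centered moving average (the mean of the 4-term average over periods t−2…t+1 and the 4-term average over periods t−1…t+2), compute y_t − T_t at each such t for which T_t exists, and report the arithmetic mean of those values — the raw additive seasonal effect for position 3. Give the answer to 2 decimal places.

Season position 3 occurs at t = 3, 7 (where T_t is defined).
t=3: T_3 = 5834.7500; y_3 − T_3 = 5615 − 5834.7500 = -219.7500
t=7: T_7 = 5453.6250; y_7 − T_7 = 5234 − 5453.6250 = -219.6250
Mean deviation: (-219.7500 + -219.6250) / 2 = -219.69

-219.69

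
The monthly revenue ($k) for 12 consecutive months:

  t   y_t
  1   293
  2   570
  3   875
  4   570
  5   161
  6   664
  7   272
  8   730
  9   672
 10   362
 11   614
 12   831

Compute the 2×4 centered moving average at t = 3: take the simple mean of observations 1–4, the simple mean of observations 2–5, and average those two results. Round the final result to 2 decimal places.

Sum over 1–4: 293 + 570 + 875 + 570 = 2308
Sum over 2–5: 570 + 875 + 570 + 161 = 2176
CMA at t=3 = (2308 + 2176) / (2·4) = 4484 / 8 = 560.50

560.50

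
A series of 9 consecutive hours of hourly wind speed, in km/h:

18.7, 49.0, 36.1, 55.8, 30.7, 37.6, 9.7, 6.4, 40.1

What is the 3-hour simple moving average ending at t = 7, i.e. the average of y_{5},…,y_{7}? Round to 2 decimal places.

26.00

Sum of periods 5–7: 30.7 + 37.6 + 9.7 = 78.0
Divide by 3: 78.0 / 3 = 26.00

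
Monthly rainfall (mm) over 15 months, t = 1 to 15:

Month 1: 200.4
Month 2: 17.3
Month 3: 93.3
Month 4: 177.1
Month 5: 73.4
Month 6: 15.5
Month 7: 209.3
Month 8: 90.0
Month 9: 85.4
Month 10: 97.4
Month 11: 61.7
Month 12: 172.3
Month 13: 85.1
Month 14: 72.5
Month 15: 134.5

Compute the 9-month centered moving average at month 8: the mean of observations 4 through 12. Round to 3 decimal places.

109.122

Sum of periods 4–12: 177.1 + 73.4 + 15.5 + 209.3 + 90.0 + 85.4 + 97.4 + 61.7 + 172.3 = 982.1
Divide by 9: 982.1 / 9 = 109.122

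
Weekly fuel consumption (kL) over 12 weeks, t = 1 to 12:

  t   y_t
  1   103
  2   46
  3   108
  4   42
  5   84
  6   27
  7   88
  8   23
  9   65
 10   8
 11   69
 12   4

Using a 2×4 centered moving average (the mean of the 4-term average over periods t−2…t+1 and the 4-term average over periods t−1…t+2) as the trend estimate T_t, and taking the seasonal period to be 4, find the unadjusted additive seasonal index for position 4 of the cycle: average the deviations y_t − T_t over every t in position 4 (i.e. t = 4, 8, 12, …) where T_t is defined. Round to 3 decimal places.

Season position 4 occurs at t = 4, 8 (where T_t is defined).
t=4: T_4 = 67.62500; y_4 − T_4 = 42 − 67.62500 = -25.62500
t=8: T_8 = 48.37500; y_8 − T_8 = 23 − 48.37500 = -25.37500
Mean deviation: (-25.62500 + -25.37500) / 2 = -25.500

-25.500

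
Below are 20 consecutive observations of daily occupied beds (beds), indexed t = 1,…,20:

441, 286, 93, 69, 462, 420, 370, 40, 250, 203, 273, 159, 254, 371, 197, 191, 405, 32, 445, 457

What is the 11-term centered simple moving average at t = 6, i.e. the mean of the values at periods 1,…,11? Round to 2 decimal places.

264.27

Sum of periods 1–11: 441 + 286 + 93 + 69 + 462 + 420 + 370 + 40 + 250 + 203 + 273 = 2907
Divide by 11: 2907 / 11 = 264.27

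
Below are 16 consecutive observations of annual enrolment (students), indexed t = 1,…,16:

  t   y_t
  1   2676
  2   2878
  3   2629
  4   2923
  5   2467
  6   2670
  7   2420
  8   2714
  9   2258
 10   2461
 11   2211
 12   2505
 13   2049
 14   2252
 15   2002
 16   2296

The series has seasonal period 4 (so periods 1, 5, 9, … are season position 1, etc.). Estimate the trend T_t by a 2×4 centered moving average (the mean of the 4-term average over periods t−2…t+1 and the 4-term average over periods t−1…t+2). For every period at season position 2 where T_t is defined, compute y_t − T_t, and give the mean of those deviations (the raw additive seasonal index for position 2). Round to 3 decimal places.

Season position 2 occurs at t = 6, 10, 14 (where T_t is defined).
t=6: T_6 = 2593.87500; y_6 − T_6 = 2670 − 2593.87500 = 76.12500
t=10: T_10 = 2384.87500; y_10 − T_10 = 2461 − 2384.87500 = 76.12500
t=14: T_14 = 2175.87500; y_14 − T_14 = 2252 − 2175.87500 = 76.12500
Mean deviation: (76.12500 + 76.12500 + 76.12500) / 3 = 76.125

76.125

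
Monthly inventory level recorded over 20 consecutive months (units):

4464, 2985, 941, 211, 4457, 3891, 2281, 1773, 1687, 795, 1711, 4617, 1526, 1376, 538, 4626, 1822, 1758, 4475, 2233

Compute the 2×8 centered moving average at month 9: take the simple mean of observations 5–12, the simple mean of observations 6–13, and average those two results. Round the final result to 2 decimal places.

2468.31

Sum over 5–12: 4457 + 3891 + 2281 + 1773 + 1687 + 795 + 1711 + 4617 = 21212
Sum over 6–13: 3891 + 2281 + 1773 + 1687 + 795 + 1711 + 4617 + 1526 = 18281
CMA at t=9 = (21212 + 18281) / (2·8) = 39493 / 16 = 2468.31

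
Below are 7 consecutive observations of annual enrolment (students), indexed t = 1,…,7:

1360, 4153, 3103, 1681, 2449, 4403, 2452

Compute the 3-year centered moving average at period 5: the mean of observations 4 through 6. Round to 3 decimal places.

Sum of periods 4–6: 1681 + 2449 + 4403 = 8533
Divide by 3: 8533 / 3 = 2844.333

2844.333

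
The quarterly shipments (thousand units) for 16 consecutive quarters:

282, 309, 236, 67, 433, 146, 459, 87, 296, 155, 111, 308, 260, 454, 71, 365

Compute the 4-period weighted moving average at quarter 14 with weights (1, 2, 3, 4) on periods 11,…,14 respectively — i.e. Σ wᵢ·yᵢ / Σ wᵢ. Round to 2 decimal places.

Weighted sum: 1·111 + 2·308 + 3·260 + 4·454 = 111 + 616 + 780 + 1816 = 3323
Weight total: 1 + 2 + 3 + 4 = 10
WMA = 3323 / 10 = 332.30

332.30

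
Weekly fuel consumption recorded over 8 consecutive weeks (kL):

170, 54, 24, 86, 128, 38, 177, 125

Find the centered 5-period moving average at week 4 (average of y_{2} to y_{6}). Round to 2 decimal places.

Sum of periods 2–6: 54 + 24 + 86 + 128 + 38 = 330
Divide by 5: 330 / 5 = 66.00

66.00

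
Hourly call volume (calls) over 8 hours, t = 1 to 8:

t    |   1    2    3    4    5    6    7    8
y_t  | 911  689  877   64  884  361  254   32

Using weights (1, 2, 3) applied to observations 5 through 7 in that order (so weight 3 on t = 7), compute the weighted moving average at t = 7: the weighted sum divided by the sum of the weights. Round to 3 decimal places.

Weighted sum: 1·884 + 2·361 + 3·254 = 884 + 722 + 762 = 2368
Weight total: 1 + 2 + 3 = 6
WMA = 2368 / 6 = 394.667

394.667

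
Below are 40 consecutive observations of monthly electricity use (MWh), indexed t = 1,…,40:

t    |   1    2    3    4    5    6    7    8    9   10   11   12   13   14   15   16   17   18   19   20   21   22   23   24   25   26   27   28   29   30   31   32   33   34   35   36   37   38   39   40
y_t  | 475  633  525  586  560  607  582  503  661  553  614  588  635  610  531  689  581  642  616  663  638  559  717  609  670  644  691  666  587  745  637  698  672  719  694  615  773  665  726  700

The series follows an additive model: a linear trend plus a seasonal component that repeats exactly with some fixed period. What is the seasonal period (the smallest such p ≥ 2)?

First differences y_{t+1} − y_t: 158, -108, 61, -26, 47, -25, -79, 158, -108, 61, -26, 47, -25, -79, 158, -108, …
The difference pattern repeats every 7 terms and not for any smaller step, so p = 7.

7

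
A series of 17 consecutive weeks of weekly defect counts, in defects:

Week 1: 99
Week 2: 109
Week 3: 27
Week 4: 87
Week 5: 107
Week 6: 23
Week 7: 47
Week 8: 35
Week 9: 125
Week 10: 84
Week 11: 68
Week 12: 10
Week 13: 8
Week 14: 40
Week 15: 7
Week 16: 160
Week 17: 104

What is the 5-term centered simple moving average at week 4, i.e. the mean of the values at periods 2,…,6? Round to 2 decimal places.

70.60

Sum of periods 2–6: 109 + 27 + 87 + 107 + 23 = 353
Divide by 5: 353 / 5 = 70.60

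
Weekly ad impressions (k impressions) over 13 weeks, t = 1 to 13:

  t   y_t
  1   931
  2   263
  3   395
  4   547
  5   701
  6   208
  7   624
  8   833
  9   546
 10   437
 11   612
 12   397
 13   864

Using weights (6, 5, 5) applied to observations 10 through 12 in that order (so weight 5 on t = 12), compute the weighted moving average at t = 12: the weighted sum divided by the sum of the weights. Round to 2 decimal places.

479.19

Weighted sum: 6·437 + 5·612 + 5·397 = 2622 + 3060 + 1985 = 7667
Weight total: 6 + 5 + 5 = 16
WMA = 7667 / 16 = 479.19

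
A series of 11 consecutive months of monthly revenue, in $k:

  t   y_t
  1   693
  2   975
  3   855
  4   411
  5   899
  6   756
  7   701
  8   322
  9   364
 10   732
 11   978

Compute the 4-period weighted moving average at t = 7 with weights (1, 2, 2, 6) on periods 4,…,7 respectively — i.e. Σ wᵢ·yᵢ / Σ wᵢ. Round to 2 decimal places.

720.64

Weighted sum: 1·411 + 2·899 + 2·756 + 6·701 = 411 + 1798 + 1512 + 4206 = 7927
Weight total: 1 + 2 + 2 + 6 = 11
WMA = 7927 / 11 = 720.64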